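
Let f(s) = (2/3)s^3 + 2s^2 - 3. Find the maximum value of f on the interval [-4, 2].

Differentiating, f'(s) = 2s^2 + 4s; which vanishes at s = -2 and s = 0.
Candidates: f(-4) = -41/3; f(-2) = -1/3; f(0) = -3; f(2) = 31/3.
So the maximum is f(2) = 31/3.

31/3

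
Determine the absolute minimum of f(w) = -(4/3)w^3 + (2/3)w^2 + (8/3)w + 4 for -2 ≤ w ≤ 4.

-60

f'(w) = -4w^2 + (4/3)w + 8/3, which vanishes at w = -2/3 and w = 1.
Evaluating at the critical points and endpoints: f(-2) = 12,  f(-2/3) = 236/81,  f(1) = 6,  f(4) = -60.
So the minimum is f(4) = -60.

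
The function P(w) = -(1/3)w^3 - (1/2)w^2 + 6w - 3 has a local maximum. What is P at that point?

Critical points: P'(w) = -w^2 - w + 6 vanishes at w = -3, 2.
P''(w) = -2w - 1. P''(-3) = 5 > 0 ⇒ local minimum; P''(2) = -5 < 0 ⇒ local maximum.
The local maximum is P(2) = 13/3.

13/3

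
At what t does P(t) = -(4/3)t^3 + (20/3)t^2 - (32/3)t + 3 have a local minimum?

P'(t) = -4t^2 + (40/3)t - 32/3. Setting P'(t) = 0 gives t ∈ {4/3, 2}.
Since P''(t) = -8t + 40/3, we get P''(4/3) = 8/3 > 0 ⇒ local minimum; P''(2) = -8/3 < 0 ⇒ local maximum.
So the local minimum value is P(4/3) = -205/81.

4/3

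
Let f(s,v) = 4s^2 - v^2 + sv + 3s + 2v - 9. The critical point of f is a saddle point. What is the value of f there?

-152/17

∂f/∂s = 8s + v + 3 = 0 and ∂f/∂v = s - 2v + 2 = 0, so (s, v) = (-8/17, 13/17).
The Hessian has f_{ss} = 8, f_{vv} = -2, f_{sv} = 1, giving D = -17 < 0, so the point is a saddle point.
f(-8/17, 13/17) = -152/17.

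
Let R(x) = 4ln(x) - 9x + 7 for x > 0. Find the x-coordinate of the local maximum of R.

R'(x) = 4/x − 9 = 0 gives x = 4/9.
R''(x) = -4/x², which is negative for x > 0, so this is a local maximum.
R(4/9) = 4·ln(4/9) - 4 + 7 ≈ -0.2437.

4/9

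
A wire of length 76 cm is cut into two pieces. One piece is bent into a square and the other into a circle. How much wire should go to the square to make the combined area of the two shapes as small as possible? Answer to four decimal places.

42.5675

Let x be the length used for the square. Square side x/4; circle radius (76−x)/(2π).
A(x) = (x/4)² + π·((76−x)/(2π))² = x²/16 + (76−x)²/(4π) for 0 ≤ x ≤ 76. A'(x) = x/8 − (76−x)/(2π) = 0 gives x = 4·76/(π+4) ≈ 42.5675.
A'' = 1/8 + 1/(2π) > 0, so this gives the minimum combined area; x ≈ 42.5675 cm to the square.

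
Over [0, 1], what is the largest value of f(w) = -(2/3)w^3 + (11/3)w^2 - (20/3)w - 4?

-4

The derivative is -2w^2 + (22/3)w - 20/3, which has no zeros in [0, 1].
Candidates: f(0) = -4, f(1) = -23/3.
The maximum over the interval is -4, attained at w = 0.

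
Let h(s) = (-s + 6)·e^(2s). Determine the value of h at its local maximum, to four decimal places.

29937.0709

Differentiating with the product rule gives h'(s) = (-2s + 11)·e^(2s). Since e^(2s) > 0, the only critical point is s = 11/2.
h''(11/2) has the same sign as -2 < 0, so this is a local maximum.
h(11/2) = (1/2)·e^(11) ≈ 29937.0709.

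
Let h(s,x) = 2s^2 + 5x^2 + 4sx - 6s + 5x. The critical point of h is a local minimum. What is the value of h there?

-175/12

∂h/∂s = 4s + 4x - 6 = 0 and ∂h/∂x = 4s + 10x + 5 = 0, so (s, x) = (10/3, -11/6).
The Hessian has h_{ss} = 4, h_{xx} = 10, h_{sx} = 4, giving D = 24 > 0 with h_{ss} > 0, so the point is a local minimum.
h(10/3, -11/6) = -175/12.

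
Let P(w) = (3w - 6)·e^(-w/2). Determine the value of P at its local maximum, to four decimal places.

By the product rule, P'(w) = (-(3/2)w + 6)·e^(-w/2). Since e^(-w/2) > 0, the only critical point is w = 4.
P''(4) has the same sign as -3/2 < 0, so this is a local maximum.
P(4) = (6)·e^(-2) ≈ 0.8120.

0.8120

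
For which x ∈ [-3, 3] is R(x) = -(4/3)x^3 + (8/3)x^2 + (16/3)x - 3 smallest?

The derivative is -4x^2 + (16/3)x + 16/3, which vanishes at x = -2/3 and x = 2.
Candidates: R(-3) = 41, R(-2/3) = -403/81, R(2) = 23/3, R(3) = 1.
Hence the absolute minimum is -403/81 at x = -2/3.

-2/3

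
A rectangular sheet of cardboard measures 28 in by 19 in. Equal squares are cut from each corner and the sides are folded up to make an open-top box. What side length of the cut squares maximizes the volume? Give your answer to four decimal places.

With cut size x, the volume is V(x) = x(28 − 2x)(19 − 2x) for 0 < x < 9.5.
V'(x) = 12x^2 − 188x + 532. Setting V'(x) = 0 gives x ≈ 3.7069 (the root in (0, 9.5)).
V''(x) = 24x − 188 is negative there, so this is the maximum; V ≈ 884.1543.

3.7069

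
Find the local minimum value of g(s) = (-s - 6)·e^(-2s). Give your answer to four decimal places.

-29937.0709

Differentiating with the product rule gives g'(s) = (2s + 11)·e^(-2s). Since e^(-2s) > 0, the only critical point is s = -11/2.
g''(-11/2) has the same sign as 2 > 0, so this is a local minimum.
g(-11/2) = (-1/2)·e^(11) ≈ -29937.0709.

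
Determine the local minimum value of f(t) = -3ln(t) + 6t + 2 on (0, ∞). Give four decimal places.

f'(t) = -3/t + 6 = 0 gives t = 1/2.
f''(t) = 3/t², which is positive for t > 0, so this is a local minimum.
f(1/2) = -3·ln(1/2) + 3 + 2 ≈ 7.0794.

7.0794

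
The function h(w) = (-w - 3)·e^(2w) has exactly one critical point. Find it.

-7/2

By the product rule, h'(w) = (-2w - 7)·e^(2w). Since e^(2w) > 0, the only critical point is w = -7/2.
h''(-7/2) has the same sign as -2 < 0, so this is a local maximum.
h(-7/2) = (1/2)·e^(-7) ≈ 0.0005.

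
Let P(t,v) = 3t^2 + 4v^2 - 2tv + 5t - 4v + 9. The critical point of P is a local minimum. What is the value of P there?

72/11

∂P/∂t = 6t - 2v + 5 = 0 and ∂P/∂v = -2t + 8v - 4 = 0, so (t, v) = (-8/11, 7/22).
The Hessian has P_{tt} = 6, P_{vv} = 8, P_{tv} = -2, giving D = 44 > 0 with P_{tt} > 0, so the point is a local minimum.
P(-8/11, 7/22) = 72/11.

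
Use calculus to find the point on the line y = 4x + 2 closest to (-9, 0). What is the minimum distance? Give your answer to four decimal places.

8.2462

Minimize D(x)^2 = (x + 9)^2 + (4x + 2)^2.
d/dx[D^2] = 2(x + 9) + 2·4·(4x + 2) = 0 ⇒ x = -1.
Then y = -2 and the distance is √(68) ≈ 8.2462.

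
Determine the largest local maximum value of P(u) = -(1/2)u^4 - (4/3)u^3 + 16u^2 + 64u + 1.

899/3

P'(u) = -2u^3 - 4u^2 + 32u + 64 = 0 at u = -4, -2, 4.
Second-derivative test with P''(u) = -6u^2 - 8u + 32: P''(-4) = -32 < 0 ⇒ local maximum; P''(-2) = 24 > 0 ⇒ local minimum; P''(4) = -96 < 0 ⇒ local maximum.
Thus P has its largest local maximum at u = 4, with value 899/3.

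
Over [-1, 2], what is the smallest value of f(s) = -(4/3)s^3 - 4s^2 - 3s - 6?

-116/3

f'(s) = -4s^2 - 8s - 3, whose only zero in [-1, 2] is s = -1/2.
Candidates: f(-1) = -17/3,  f(-1/2) = -16/3,  f(2) = -116/3.
The minimum over the interval is -116/3, attained at s = 2.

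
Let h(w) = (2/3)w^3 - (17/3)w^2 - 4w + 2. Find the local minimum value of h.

-82

Critical points: h'(w) = 2w^2 - (34/3)w - 4 vanishes at w = -1/3, 6.
h''(w) = 4w - 34/3. h''(-1/3) = -38/3 < 0 ⇒ local maximum; h''(6) = 38/3 > 0 ⇒ local minimum.
Thus h has its local minimum at w = 6, with value -82.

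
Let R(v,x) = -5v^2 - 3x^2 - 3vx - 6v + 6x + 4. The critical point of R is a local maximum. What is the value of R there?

200/17

∂R/∂v = -10v - 3x - 6 = 0 and ∂R/∂x = -3v - 6x + 6 = 0, so (v, x) = (-18/17, 26/17).
The Hessian has R_{vv} = -10, R_{xx} = -6, R_{vx} = -3, giving D = 51 > 0 with R_{vv} < 0, so the point is a local maximum.
R(-18/17, 26/17) = 200/17.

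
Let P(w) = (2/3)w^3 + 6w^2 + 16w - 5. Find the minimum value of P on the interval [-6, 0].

P'(w) = 2w^2 + 12w + 16, which vanishes at w = -4 and w = -2.
Candidates: P(-6) = -29, P(-4) = -47/3, P(-2) = -55/3, P(0) = -5.
Hence the absolute minimum is -29 at w = -6.

-29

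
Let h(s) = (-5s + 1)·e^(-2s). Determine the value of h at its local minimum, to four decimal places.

-0.6165

Differentiating with the product rule gives h'(s) = (10s - 7)·e^(-2s). Since e^(-2s) > 0, the only critical point is s = 7/10.
h''(7/10) has the same sign as 10 > 0, so this is a local minimum.
h(7/10) = (-5/2)·e^(-7/5) ≈ -0.6165.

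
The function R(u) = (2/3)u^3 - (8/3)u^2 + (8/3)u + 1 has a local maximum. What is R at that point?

145/81

R'(u) = 2u^2 - (16/3)u + 8/3 = 0 at u = 2/3, 2.
R''(u) = 4u - 16/3. R''(2/3) = -8/3 < 0 ⇒ local maximum; R''(2) = 8/3 > 0 ⇒ local minimum.
The local maximum is R(2/3) = 145/81.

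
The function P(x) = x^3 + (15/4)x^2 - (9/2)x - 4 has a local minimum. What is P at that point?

-83/16

P'(x) = 3x^2 + (15/2)x - 9/2. Setting P'(x) = 0 gives x ∈ {-3, 1/2}.
Second-derivative test with P''(x) = 6x + 15/2: P''(-3) = -21/2 < 0 ⇒ local maximum; P''(1/2) = 21/2 > 0 ⇒ local minimum.
Thus P has its local minimum at x = 1/2, with value -83/16.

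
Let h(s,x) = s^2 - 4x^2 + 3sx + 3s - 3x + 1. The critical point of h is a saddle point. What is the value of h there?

1

∂h/∂s = 2s + 3x + 3 = 0 and ∂h/∂x = 3s - 8x - 3 = 0, so (s, x) = (-3/5, -3/5).
The Hessian has h_{ss} = 2, h_{xx} = -8, h_{sx} = 3, giving D = -25 < 0, so the point is a saddle point.
h(-3/5, -3/5) = 1.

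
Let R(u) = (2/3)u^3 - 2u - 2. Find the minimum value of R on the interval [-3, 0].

R'(u) = 2u^2 - 2, whose only zero in [-3, 0] is u = -1.
Evaluating at the critical points and endpoints: R(-3) = -14; R(-1) = -2/3; R(0) = -2.
The minimum over the interval is -14, attained at u = -3.

-14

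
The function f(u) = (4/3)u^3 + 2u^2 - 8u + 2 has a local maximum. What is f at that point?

46/3

f'(u) = 4u^2 + 4u - 8. Setting f'(u) = 0 gives u ∈ {-2, 1}.
Second-derivative test with f''(u) = 8u + 4: f''(-2) = -12 < 0 ⇒ local maximum; f''(1) = 12 > 0 ⇒ local minimum.
So the local maximum value is f(-2) = 46/3.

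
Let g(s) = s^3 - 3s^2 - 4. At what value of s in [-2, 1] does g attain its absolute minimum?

The derivative is 3s^2 - 6s, whose only zero in [-2, 1] is s = 0.
Candidates: g(-2) = -24; g(0) = -4; g(1) = -6.
Hence the absolute minimum is -24 at s = -2.

-2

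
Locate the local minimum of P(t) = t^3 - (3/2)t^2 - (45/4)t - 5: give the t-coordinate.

5/2

P'(t) = 3t^2 - 3t - 45/4. Setting P'(t) = 0 gives t ∈ {-3/2, 5/2}.
P''(t) = 6t - 3. P''(-3/2) = -12 < 0 ⇒ local maximum; P''(5/2) = 12 > 0 ⇒ local minimum.
So the local minimum value is P(5/2) = -215/8.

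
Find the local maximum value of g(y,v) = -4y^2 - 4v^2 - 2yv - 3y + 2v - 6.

-74/15

∂g/∂y = -8y - 2v - 3 = 0 and ∂g/∂v = -2y - 8v + 2 = 0, so (y, v) = (-7/15, 11/30).
The Hessian has g_{yy} = -8, g_{vv} = -8, g_{yv} = -2, giving D = 60 > 0 with g_{yy} < 0, so the point is a local maximum.
g(-7/15, 11/30) = -74/15.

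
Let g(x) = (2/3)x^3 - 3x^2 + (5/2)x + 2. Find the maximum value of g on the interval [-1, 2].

The derivative is 2x^2 - 6x + 5/2, whose only zero in [-1, 2] is x = 1/2.
Evaluating at the critical points and endpoints: g(-1) = -25/6,  g(1/2) = 31/12,  g(2) = 1/3.
So the maximum is g(1/2) = 31/12.

31/12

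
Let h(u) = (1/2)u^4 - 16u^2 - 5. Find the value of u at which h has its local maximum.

0

h'(u) = 2u^3 - 32u. Setting h'(u) = 0 gives u ∈ {-4, 0, 4}.
Second-derivative test with h''(u) = 6u^2 - 32: h''(-4) = 64 > 0 ⇒ local minimum; h''(0) = -32 < 0 ⇒ local maximum; h''(4) = 64 > 0 ⇒ local minimum.
Thus h has its local maximum at u = 0, with value -5.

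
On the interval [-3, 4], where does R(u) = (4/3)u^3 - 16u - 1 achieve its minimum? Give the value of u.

2

The derivative is 4u^2 - 16, which vanishes at u = -2 and u = 2.
Evaluating at the critical points and endpoints: R(-3) = 11, R(-2) = 61/3, R(2) = -67/3, R(4) = 61/3.
Hence the absolute minimum is -67/3 at u = 2.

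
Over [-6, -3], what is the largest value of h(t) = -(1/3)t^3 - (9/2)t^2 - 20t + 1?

31

Differentiating, h'(t) = -t^2 - 9t - 20; which vanishes at t = -5 and t = -4.
Candidates: h(-6) = 31, h(-5) = 181/6, h(-4) = 91/3, h(-3) = 59/2.
The maximum over the interval is 31, attained at t = -6.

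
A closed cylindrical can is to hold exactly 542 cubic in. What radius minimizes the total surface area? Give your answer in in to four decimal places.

With radius r and height h, πr²h = 542 so h = 542/(πr²), and S(r) = 2πr² + 2πrh = 2πr² + 2·542/r.
S'(r) = 4πr − 2·542/r² = 0 ⇒ r³ = 542/(2π), so r ≈ 4.4185 and h = 2r ≈ 8.8370.
S''(r) = 4π + 4·542/r³ > 0, so this is the minimum; S ≈ 367.9996.

4.4185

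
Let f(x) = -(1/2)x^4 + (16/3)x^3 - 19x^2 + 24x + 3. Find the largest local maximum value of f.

77/6

Critical points: f'(x) = -2x^3 + 16x^2 - 38x + 24 vanishes at x = 1, 3, 4.
f''(x) = -6x^2 + 32x - 38. f''(1) = -12 < 0 ⇒ local maximum; f''(3) = 4 > 0 ⇒ local minimum; f''(4) = -6 < 0 ⇒ local maximum.
Thus f has its largest local maximum at x = 1, with value 77/6.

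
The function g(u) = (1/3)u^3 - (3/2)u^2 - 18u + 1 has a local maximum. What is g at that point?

65/2

Critical points: g'(u) = u^2 - 3u - 18 vanishes at u = -3, 6.
Since g''(u) = 2u - 3, we get g''(-3) = -9 < 0 ⇒ local maximum; g''(6) = 9 > 0 ⇒ local minimum.
So the local maximum value is g(-3) = 65/2.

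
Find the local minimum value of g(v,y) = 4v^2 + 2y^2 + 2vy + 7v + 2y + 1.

-29/14

∂g/∂v = 8v + 2y + 7 = 0 and ∂g/∂y = 2v + 4y + 2 = 0, so (v, y) = (-6/7, -1/14).
The Hessian has g_{vv} = 8, g_{yy} = 4, g_{vy} = 2, giving D = 28 > 0 with g_{vv} > 0, so the point is a local minimum.
g(-6/7, -1/14) = -29/14.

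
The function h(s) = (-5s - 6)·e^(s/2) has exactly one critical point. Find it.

-16/5

h'(s) = (-5)·e^(s/2) + (-5s - 6)·(1/2)·e^(s/2) = (-(5/2)s - 8)·e^(s/2). Since e^(s/2) > 0, the only critical point is s = -16/5.
h''(-16/5) has the same sign as -5/2 < 0, so this is a local maximum.
h(-16/5) = (10)·e^(-8/5) ≈ 2.0190.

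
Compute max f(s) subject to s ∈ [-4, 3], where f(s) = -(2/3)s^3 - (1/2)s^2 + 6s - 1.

The derivative is -2s^2 - s + 6, which vanishes at s = -2 and s = 3/2.
Compare values at every candidate in [-4, 3]: f(-4) = 29/3,  f(-2) = -29/3,  f(3/2) = 37/8,  f(3) = -11/2.
So the maximum is f(-4) = 29/3.

29/3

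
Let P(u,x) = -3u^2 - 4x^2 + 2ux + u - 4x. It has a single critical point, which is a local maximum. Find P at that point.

∂P/∂u = -6u + 2x + 1 = 0 and ∂P/∂x = 2u - 8x - 4 = 0, so (u, x) = (0, -1/2).
The Hessian has P_{uu} = -6, P_{xx} = -8, P_{ux} = 2, giving D = 44 > 0 with P_{uu} < 0, so the point is a local maximum.
P(0, -1/2) = 1.

1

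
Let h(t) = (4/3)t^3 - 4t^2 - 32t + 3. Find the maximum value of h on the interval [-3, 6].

The derivative is 4t^2 - 8t - 32, which vanishes at t = -2 and t = 4.
Compare values at every candidate in [-3, 6]: h(-3) = 27,  h(-2) = 121/3,  h(4) = -311/3,  h(6) = -45.
Hence the absolute maximum is 121/3 at t = -2.

121/3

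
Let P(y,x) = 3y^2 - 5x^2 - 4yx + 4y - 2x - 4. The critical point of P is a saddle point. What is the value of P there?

-101/19

∂P/∂y = 6y - 4x + 4 = 0 and ∂P/∂x = -4y - 10x - 2 = 0, so (y, x) = (-12/19, 1/19).
The Hessian has P_{yy} = 6, P_{xx} = -10, P_{yx} = -4, giving D = -76 < 0, so the point is a saddle point.
P(-12/19, 1/19) = -101/19.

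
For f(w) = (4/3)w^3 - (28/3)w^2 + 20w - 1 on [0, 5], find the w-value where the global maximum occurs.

The derivative is 4w^2 - (56/3)w + 20, which vanishes at w = 5/3 and w = 3.
Compare values at every candidate in [0, 5]: f(0) = -1; f(5/3) = 1019/81; f(3) = 11; f(5) = 97/3.
Hence the absolute maximum is 97/3 at w = 5.

5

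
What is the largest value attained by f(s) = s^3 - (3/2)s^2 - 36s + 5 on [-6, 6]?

145/2

f'(s) = 3s^2 - 3s - 36, which vanishes at s = -3 and s = 4.
Evaluating at the critical points and endpoints: f(-6) = -49; f(-3) = 145/2; f(4) = -99; f(6) = -49.
The maximum over the interval is 145/2, attained at s = -3.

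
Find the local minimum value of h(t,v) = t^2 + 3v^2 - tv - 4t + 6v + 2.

∂h/∂t = 2t - v - 4 = 0 and ∂h/∂v = -t + 6v + 6 = 0, so (t, v) = (18/11, -8/11).
The Hessian has h_{tt} = 2, h_{vv} = 6, h_{tv} = -1, giving D = 11 > 0 with h_{tt} > 0, so the point is a local minimum.
h(18/11, -8/11) = -38/11.

-38/11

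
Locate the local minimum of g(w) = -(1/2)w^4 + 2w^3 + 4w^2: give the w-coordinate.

Critical points: g'(w) = -2w^3 + 6w^2 + 8w vanishes at w = -1, 0, 4.
Second-derivative test with g''(w) = -6w^2 + 12w + 8: g''(-1) = -10 < 0 ⇒ local maximum; g''(0) = 8 > 0 ⇒ local minimum; g''(4) = -40 < 0 ⇒ local maximum.
Thus g has its local minimum at w = 0, with value 0.

0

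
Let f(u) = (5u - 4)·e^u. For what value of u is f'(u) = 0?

f'(u) = 5·e^u + (5u - 4)·1·e^u = (5u + 1)·e^u. Since e^u > 0, the only critical point is u = -1/5.
f''(-1/5) has the same sign as 5 > 0, so this is a local minimum.
f(-1/5) = (-5)·e^(-1/5) ≈ -4.0937.

-1/5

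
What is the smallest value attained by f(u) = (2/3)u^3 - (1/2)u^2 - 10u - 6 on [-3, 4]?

The derivative is 2u^2 - u - 10, which vanishes at u = -2 and u = 5/2.
Candidates: f(-3) = 3/2; f(-2) = 20/3; f(5/2) = -569/24; f(4) = -34/3.
So the minimum is f(5/2) = -569/24.

-569/24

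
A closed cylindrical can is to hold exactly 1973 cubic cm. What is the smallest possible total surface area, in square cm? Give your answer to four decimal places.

870.8284

With radius r and height h, πr²h = 1973 so h = 1973/(πr²), and S(r) = 2πr² + 2πrh = 2πr² + 2·1973/r.
S'(r) = 4πr − 2·1973/r² = 0 ⇒ r³ = 1973/(2π), so r ≈ 6.7970 and h = 2r ≈ 13.5940.
S''(r) = 4π + 4·1973/r³ > 0, so this is the minimum; S ≈ 870.8284.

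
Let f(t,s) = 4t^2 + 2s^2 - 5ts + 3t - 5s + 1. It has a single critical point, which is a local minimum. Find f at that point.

∂f/∂t = 8t - 5s + 3 = 0 and ∂f/∂s = -5t + 4s - 5 = 0, so (t, s) = (13/7, 25/7).
The Hessian has f_{tt} = 8, f_{ss} = 4, f_{ts} = -5, giving D = 7 > 0 with f_{tt} > 0, so the point is a local minimum.
f(13/7, 25/7) = -36/7.

-36/7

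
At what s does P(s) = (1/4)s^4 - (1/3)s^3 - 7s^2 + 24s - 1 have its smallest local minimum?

-4

P'(s) = s^3 - s^2 - 14s + 24 = 0 at s = -4, 2, 3.
Second-derivative test with P''(s) = 3s^2 - 2s - 14: P''(-4) = 42 > 0 ⇒ local minimum; P''(2) = -6 < 0 ⇒ local maximum; P''(3) = 7 > 0 ⇒ local minimum.
So the smallest local minimum value is P(-4) = -371/3.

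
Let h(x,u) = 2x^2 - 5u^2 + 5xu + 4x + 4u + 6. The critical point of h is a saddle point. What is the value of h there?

262/65

∂h/∂x = 4x + 5u + 4 = 0 and ∂h/∂u = 5x - 10u + 4 = 0, so (x, u) = (-12/13, -4/65).
The Hessian has h_{xx} = 4, h_{uu} = -10, h_{xu} = 5, giving D = -65 < 0, so the point is a saddle point.
h(-12/13, -4/65) = 262/65.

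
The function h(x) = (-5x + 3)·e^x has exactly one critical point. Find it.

Differentiating with the product rule gives h'(x) = (-5x - 2)·e^x. Since e^x > 0, the only critical point is x = -2/5.
h''(-2/5) has the same sign as -5 < 0, so this is a local maximum.
h(-2/5) = (5)·e^(-2/5) ≈ 3.3516.

-2/5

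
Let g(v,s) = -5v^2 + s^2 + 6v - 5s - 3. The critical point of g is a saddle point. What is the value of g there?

∂g/∂v = -10v + 6 = 0 and ∂g/∂s = 2s - 5 = 0, so (v, s) = (3/5, 5/2).
The Hessian has g_{vv} = -10, g_{ss} = 2, g_{vs} = 0, giving D = -20 < 0, so the point is a saddle point.
g(3/5, 5/2) = -149/20.

-149/20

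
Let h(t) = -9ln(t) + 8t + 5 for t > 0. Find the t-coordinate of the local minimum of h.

9/8

h'(t) = -9/t + 8 = 0 gives t = 9/8.
h''(t) = 9/t², which is positive for t > 0, so this is a local minimum.
h(9/8) = -9·ln(9/8) + 9 + 5 ≈ 12.9400.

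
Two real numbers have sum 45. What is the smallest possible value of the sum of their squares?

2025/2

With a + b = 45, a^2 + b^2 = a^2 + (45 − a)^2.
The derivative 2a − 2(45 − a) = 4a − 90 vanishes at a = 45/2; second derivative 4 > 0, a minimum.
The minimum is 2·(45/2)^2 = 2025/2.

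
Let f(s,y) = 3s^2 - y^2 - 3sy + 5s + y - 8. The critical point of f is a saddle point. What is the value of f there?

∂f/∂s = 6s - 3y + 5 = 0 and ∂f/∂y = -3s - 2y + 1 = 0, so (s, y) = (-1/3, 1).
The Hessian has f_{ss} = 6, f_{yy} = -2, f_{sy} = -3, giving D = -21 < 0, so the point is a saddle point.
f(-1/3, 1) = -25/3.

-25/3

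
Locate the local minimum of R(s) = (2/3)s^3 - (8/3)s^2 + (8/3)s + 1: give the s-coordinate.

Critical points: R'(s) = 2s^2 - (16/3)s + 8/3 vanishes at s = 2/3, 2.
R''(s) = 4s - 16/3. R''(2/3) = -8/3 < 0 ⇒ local maximum; R''(2) = 8/3 > 0 ⇒ local minimum.
The local minimum is R(2) = 1.

2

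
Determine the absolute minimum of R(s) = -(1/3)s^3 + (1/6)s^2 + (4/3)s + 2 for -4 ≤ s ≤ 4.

-34/3

The derivative is -s^2 + (1/3)s + 4/3, which vanishes at s = -1 and s = 4/3.
Candidates: R(-4) = 62/3,  R(-1) = 7/6,  R(4/3) = 266/81,  R(4) = -34/3.
So the minimum is R(4) = -34/3.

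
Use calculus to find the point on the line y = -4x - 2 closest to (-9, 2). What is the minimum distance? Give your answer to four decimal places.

7.7611

Minimize D(x)^2 = (x + 9)^2 + (-4x - 4)^2.
d/dx[D^2] = 2(x + 9) + 2·(-4)·(-4x - 4) = 0 ⇒ x = -25/17.
Then y = 66/17 and the distance is √(1024/17) ≈ 7.7611.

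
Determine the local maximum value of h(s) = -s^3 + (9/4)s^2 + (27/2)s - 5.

115/4

h'(s) = -3s^2 + (9/2)s + 27/2 = 0 at s = -3/2, 3.
Second-derivative test with h''(s) = -6s + 9/2: h''(-3/2) = 27/2 > 0 ⇒ local minimum; h''(3) = -27/2 < 0 ⇒ local maximum.
The local maximum is h(3) = 115/4.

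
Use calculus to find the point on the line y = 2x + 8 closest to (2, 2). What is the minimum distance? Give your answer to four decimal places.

4.4721

Minimize D(x)^2 = (x - 2)^2 + (2x + 6)^2.
d/dx[D^2] = 2(x - 2) + 2·2·(2x + 6) = 0 ⇒ x = -2.
Then y = 4 and the distance is √(20) ≈ 4.4721.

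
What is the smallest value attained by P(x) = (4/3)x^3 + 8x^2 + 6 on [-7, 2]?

-178/3

Differentiating, P'(x) = 4x^2 + 16x; which vanishes at x = -4 and x = 0.
Compare values at every candidate in [-7, 2]: P(-7) = -178/3, P(-4) = 146/3, P(0) = 6, P(2) = 146/3.
The minimum over the interval is -178/3, attained at x = -7.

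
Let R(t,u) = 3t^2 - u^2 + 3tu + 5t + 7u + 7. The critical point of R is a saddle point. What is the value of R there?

164/21

∂R/∂t = 6t + 3u + 5 = 0 and ∂R/∂u = 3t - 2u + 7 = 0, so (t, u) = (-31/21, 9/7).
The Hessian has R_{tt} = 6, R_{uu} = -2, R_{tu} = 3, giving D = -21 < 0, so the point is a saddle point.
R(-31/21, 9/7) = 164/21.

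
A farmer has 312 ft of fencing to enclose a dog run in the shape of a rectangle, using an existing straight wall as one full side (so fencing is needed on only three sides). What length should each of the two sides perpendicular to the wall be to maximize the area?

Let the sides perpendicular to the wall have length x and the parallel side y, so 2x + y = 312 and the area is A = xy = x(312 − 2x).
A'(x) = 312 − 4x = 0 gives x = 78, and A''(x) = −4 < 0 confirms a maximum.
Then y = 312 − 2·78 = 156 and A = 12168.

78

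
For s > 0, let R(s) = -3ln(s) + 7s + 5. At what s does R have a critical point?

R'(s) = -3/s + 7 = 0 gives s = 3/7.
R''(s) = 3/s², which is positive for s > 0, so this is a local minimum.
R(3/7) = -3·ln(3/7) + 3 + 5 ≈ 10.5419.

3/7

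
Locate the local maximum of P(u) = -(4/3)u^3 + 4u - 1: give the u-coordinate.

1

Critical points: P'(u) = -4u^2 + 4 vanishes at u = -1, 1.
Second-derivative test with P''(u) = -8u: P''(-1) = 8 > 0 ⇒ local minimum; P''(1) = -8 < 0 ⇒ local maximum.
The local maximum is P(1) = 5/3.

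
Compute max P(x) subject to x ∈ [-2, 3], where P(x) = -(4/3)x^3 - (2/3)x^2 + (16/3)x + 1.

Differentiating, P'(x) = -4x^2 - (4/3)x + 16/3; which vanishes at x = -4/3 and x = 1.
Evaluating at the critical points and endpoints: P(-2) = -5/3; P(-4/3) = -335/81; P(1) = 13/3; P(3) = -25.
The maximum over the interval is 13/3, attained at x = 1.

13/3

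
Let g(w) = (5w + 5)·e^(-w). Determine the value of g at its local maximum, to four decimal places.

5.0000

g'(w) = 5·e^(-w) + (5w + 5)·(-1)·e^(-w) = (-5w)·e^(-w). Since e^(-w) > 0, the only critical point is w = 0.
g''(0) has the same sign as -5 < 0, so this is a local maximum.
g(0) = (5)·e^(0) ≈ 5.0000.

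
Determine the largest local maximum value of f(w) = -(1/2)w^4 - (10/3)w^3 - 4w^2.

64/3

f'(w) = -2w^3 - 10w^2 - 8w. Setting f'(w) = 0 gives w ∈ {-4, -1, 0}.
Since f''(w) = -6w^2 - 20w - 8, we get f''(-4) = -24 < 0 ⇒ local maximum; f''(-1) = 6 > 0 ⇒ local minimum; f''(0) = -8 < 0 ⇒ local maximum.
So the largest local maximum value is f(-4) = 64/3.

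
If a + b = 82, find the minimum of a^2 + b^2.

3362

With a + b = 82, a^2 + b^2 = a^2 + (82 − a)^2.
The derivative 2a − 2(82 − a) = 4a − 164 vanishes at a = 41; second derivative 4 > 0, a minimum.
The minimum is 2·(41)^2 = 3362.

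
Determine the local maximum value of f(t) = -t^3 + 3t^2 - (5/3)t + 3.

106/27

f'(t) = -3t^2 + 6t - 5/3. Setting f'(t) = 0 gives t ∈ {1/3, 5/3}.
f''(t) = -6t + 6. f''(1/3) = 4 > 0 ⇒ local minimum; f''(5/3) = -4 < 0 ⇒ local maximum.
Thus f has its local maximum at t = 5/3, with value 106/27.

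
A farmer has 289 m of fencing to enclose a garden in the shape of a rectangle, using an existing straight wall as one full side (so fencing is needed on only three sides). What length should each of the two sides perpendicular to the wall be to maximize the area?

289/4

Let the sides perpendicular to the wall have length x and the parallel side y, so 2x + y = 289 and the area is A = xy = x(289 − 2x).
A'(x) = 289 − 4x = 0 gives x = 289/4, and A''(x) = −4 < 0 confirms a maximum.
Then y = 289 − 2·289/4 = 289/2 and A = 83521/8.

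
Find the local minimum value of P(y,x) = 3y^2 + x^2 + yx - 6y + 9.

63/11

∂P/∂y = 6y + x - 6 = 0 and ∂P/∂x = y + 2x = 0, so (y, x) = (12/11, -6/11).
The Hessian has P_{yy} = 6, P_{xx} = 2, P_{yx} = 1, giving D = 11 > 0 with P_{yy} > 0, so the point is a local minimum.
P(12/11, -6/11) = 63/11.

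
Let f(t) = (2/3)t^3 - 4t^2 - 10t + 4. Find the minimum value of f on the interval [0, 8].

Differentiating, f'(t) = 2t^2 - 8t - 10; whose only zero in [0, 8] is t = 5.
Candidates: f(0) = 4; f(5) = -188/3; f(8) = 28/3.
Hence the absolute minimum is -188/3 at t = 5.

-188/3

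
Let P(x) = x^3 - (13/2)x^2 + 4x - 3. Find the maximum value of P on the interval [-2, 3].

-127/54

P'(x) = 3x^2 - 13x + 4, whose only zero in [-2, 3] is x = 1/3.
Compare values at every candidate in [-2, 3]: P(-2) = -45,  P(1/3) = -127/54,  P(3) = -45/2.
Hence the absolute maximum is -127/54 at x = 1/3.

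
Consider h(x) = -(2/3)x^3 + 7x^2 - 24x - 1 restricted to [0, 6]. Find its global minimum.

-37

h'(x) = -2x^2 + 14x - 24, which vanishes at x = 3 and x = 4.
Compare values at every candidate in [0, 6]: h(0) = -1,  h(3) = -28,  h(4) = -83/3,  h(6) = -37.
So the minimum is h(6) = -37.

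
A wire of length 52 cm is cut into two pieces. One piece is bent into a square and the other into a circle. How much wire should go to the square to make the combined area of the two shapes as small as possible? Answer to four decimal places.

29.1252

Let x be the length used for the square. Square side x/4; circle radius (52−x)/(2π).
A(x) = (x/4)² + π·((52−x)/(2π))² = x²/16 + (52−x)²/(4π) for 0 ≤ x ≤ 52. A'(x) = x/8 − (52−x)/(2π) = 0 gives x = 4·52/(π+4) ≈ 29.1252.
A'' = 1/8 + 1/(2π) > 0, so this gives the minimum combined area; x ≈ 29.1252 cm to the square.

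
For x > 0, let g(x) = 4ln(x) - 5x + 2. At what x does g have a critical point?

g'(x) = 4/x − 5 = 0 gives x = 4/5.
g''(x) = -4/x², which is negative for x > 0, so this is a local maximum.
g(4/5) = 4·ln(4/5) - 4 + 2 ≈ -2.8926.

4/5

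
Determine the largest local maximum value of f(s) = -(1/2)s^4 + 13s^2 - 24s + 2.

178

f'(s) = -2s^3 + 26s - 24 = 0 at s = -4, 1, 3.
f''(s) = -6s^2 + 26. f''(-4) = -70 < 0 ⇒ local maximum; f''(1) = 20 > 0 ⇒ local minimum; f''(3) = -28 < 0 ⇒ local maximum.
So the largest local maximum value is f(-4) = 178.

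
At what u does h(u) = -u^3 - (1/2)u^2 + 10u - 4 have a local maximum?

5/3

h'(u) = -3u^2 - u + 10 = 0 at u = -2, 5/3.
h''(u) = -6u - 1. h''(-2) = 11 > 0 ⇒ local minimum; h''(5/3) = -11 < 0 ⇒ local maximum.
The local maximum is h(5/3) = 359/54.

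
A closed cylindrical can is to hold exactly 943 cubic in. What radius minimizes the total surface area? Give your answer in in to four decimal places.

5.3143

With radius r and height h, πr²h = 943 so h = 943/(πr²), and S(r) = 2πr² + 2πrh = 2πr² + 2·943/r.
S'(r) = 4πr − 2·943/r² = 0 ⇒ r³ = 943/(2π), so r ≈ 5.3143 and h = 2r ≈ 10.6285.
S''(r) = 4π + 4·943/r³ > 0, so this is the minimum; S ≈ 532.3399.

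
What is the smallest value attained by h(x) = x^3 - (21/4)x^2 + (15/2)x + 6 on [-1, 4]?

-31/4

Differentiating, h'(x) = 3x^2 - (21/2)x + 15/2; which vanishes at x = 1 and x = 5/2.
Evaluating at the critical points and endpoints: h(-1) = -31/4; h(1) = 37/4; h(5/2) = 121/16; h(4) = 16.
The minimum over the interval is -31/4, attained at x = -1.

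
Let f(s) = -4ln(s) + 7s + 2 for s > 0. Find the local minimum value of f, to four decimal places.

8.2385

f'(s) = -4/s + 7 = 0 gives s = 4/7.
f''(s) = 4/s², which is positive for s > 0, so this is a local minimum.
f(4/7) = -4·ln(4/7) + 4 + 2 ≈ 8.2385.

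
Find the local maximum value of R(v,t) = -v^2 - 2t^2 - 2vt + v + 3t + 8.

∂R/∂v = -2v - 2t + 1 = 0 and ∂R/∂t = -2v - 4t + 3 = 0, so (v, t) = (-1/2, 1).
The Hessian has R_{vv} = -2, R_{tt} = -4, R_{vt} = -2, giving D = 4 > 0 with R_{vv} < 0, so the point is a local maximum.
R(-1/2, 1) = 37/4.

37/4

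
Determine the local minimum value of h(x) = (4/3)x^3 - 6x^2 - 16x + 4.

h'(x) = 4x^2 - 12x - 16. Setting h'(x) = 0 gives x ∈ {-1, 4}.
h''(x) = 8x - 12. h''(-1) = -20 < 0 ⇒ local maximum; h''(4) = 20 > 0 ⇒ local minimum.
The local minimum is h(4) = -212/3.

-212/3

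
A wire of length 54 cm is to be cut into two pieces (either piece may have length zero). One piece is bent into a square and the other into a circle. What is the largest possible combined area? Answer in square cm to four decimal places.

Let x be the length used for the square. Square side x/4; circle radius (54−x)/(2π).
A(x) = (x/4)² + π·((54−x)/(2π))² = x²/16 + (54−x)²/(4π) for 0 ≤ x ≤ 54. A'(x) = x/8 − (54−x)/(2π) = 0 gives x = 4·54/(π+4) ≈ 30.2454.
A'' > 0, so the interior critical point is a minimum; the maximum is at an endpoint. A(0) = 232.0479 and A(54) = 182.2500, so the largest area is 232.0479.

232.0479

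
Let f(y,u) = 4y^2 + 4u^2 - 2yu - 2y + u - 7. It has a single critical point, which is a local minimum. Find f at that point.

-109/15

∂f/∂y = 8y - 2u - 2 = 0 and ∂f/∂u = -2y + 8u + 1 = 0, so (y, u) = (7/30, -1/15).
The Hessian has f_{yy} = 8, f_{uu} = 8, f_{yu} = -2, giving D = 60 > 0 with f_{yy} > 0, so the point is a local minimum.
f(7/30, -1/15) = -109/15.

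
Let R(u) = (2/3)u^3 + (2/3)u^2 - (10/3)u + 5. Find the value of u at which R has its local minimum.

1

R'(u) = 2u^2 + (4/3)u - 10/3. Setting R'(u) = 0 gives u ∈ {-5/3, 1}.
Since R''(u) = 4u + 4/3, we get R''(-5/3) = -16/3 < 0 ⇒ local maximum; R''(1) = 16/3 > 0 ⇒ local minimum.
The local minimum is R(1) = 3.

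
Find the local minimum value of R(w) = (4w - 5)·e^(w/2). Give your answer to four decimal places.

-5.4983

By the product rule, R'(w) = (2w + 3/2)·e^(w/2). Since e^(w/2) > 0, the only critical point is w = -3/4.
R''(-3/4) has the same sign as 2 > 0, so this is a local minimum.
R(-3/4) = (-8)·e^(-3/8) ≈ -5.4983.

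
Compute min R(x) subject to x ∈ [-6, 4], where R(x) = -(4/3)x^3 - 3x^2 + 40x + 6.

The derivative is -4x^2 - 6x + 40, which vanishes at x = -4 and x = 5/2.
Compare values at every candidate in [-6, 4]: R(-6) = -54; R(-4) = -350/3; R(5/2) = 797/12; R(4) = 98/3.
Hence the absolute minimum is -350/3 at x = -4.

-350/3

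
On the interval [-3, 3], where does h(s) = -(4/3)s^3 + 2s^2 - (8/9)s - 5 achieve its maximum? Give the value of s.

-3

Differentiating, h'(s) = -4s^2 + 4s - 8/9; which vanishes at s = 1/3 and s = 2/3.
Compare values at every candidate in [-3, 3]: h(-3) = 155/3,  h(1/3) = -415/81,  h(2/3) = -413/81,  h(3) = -77/3.
So the maximum is h(-3) = 155/3.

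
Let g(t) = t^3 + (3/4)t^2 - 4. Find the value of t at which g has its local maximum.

-1/2

g'(t) = 3t^2 + (3/2)t = 0 at t = -1/2, 0.
Since g''(t) = 6t + 3/2, we get g''(-1/2) = -3/2 < 0 ⇒ local maximum; g''(0) = 3/2 > 0 ⇒ local minimum.
Thus g has its local maximum at t = -1/2, with value -63/16.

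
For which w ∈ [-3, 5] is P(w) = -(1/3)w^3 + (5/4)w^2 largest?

-3

P'(w) = -w^2 + (5/2)w, which vanishes at w = 0 and w = 5/2.
Compare values at every candidate in [-3, 5]: P(-3) = 81/4; P(0) = 0; P(5/2) = 125/48; P(5) = -125/12.
Hence the absolute maximum is 81/4 at w = -3.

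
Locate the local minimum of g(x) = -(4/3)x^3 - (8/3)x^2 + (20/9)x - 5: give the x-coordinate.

g'(x) = -4x^2 - (16/3)x + 20/9 = 0 at x = -5/3, 1/3.
Second-derivative test with g''(x) = -8x - 16/3: g''(-5/3) = 8 > 0 ⇒ local minimum; g''(1/3) = -8 < 0 ⇒ local maximum.
So the local minimum value is g(-5/3) = -805/81.

-5/3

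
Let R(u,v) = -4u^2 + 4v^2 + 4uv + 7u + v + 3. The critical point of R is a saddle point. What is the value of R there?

∂R/∂u = -8u + 4v + 7 = 0 and ∂R/∂v = 4u + 8v + 1 = 0, so (u, v) = (13/20, -9/20).
The Hessian has R_{uu} = -8, R_{vv} = 8, R_{uv} = 4, giving D = -80 < 0, so the point is a saddle point.
R(13/20, -9/20) = 101/20.

101/20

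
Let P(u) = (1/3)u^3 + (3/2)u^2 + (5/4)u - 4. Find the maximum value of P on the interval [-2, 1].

-11/12

Differentiating, P'(u) = u^2 + 3u + 5/4; whose only zero in [-2, 1] is u = -1/2.
Evaluating at the critical points and endpoints: P(-2) = -19/6,  P(-1/2) = -103/24,  P(1) = -11/12.
Hence the absolute maximum is -11/12 at u = 1.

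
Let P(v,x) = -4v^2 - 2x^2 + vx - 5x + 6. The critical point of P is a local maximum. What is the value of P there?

∂P/∂v = -8v + x = 0 and ∂P/∂x = v - 4x - 5 = 0, so (v, x) = (-5/31, -40/31).
The Hessian has P_{vv} = -8, P_{xx} = -4, P_{vx} = 1, giving D = 31 > 0 with P_{vv} < 0, so the point is a local maximum.
P(-5/31, -40/31) = 286/31.

286/31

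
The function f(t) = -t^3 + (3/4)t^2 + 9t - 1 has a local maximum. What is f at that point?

12

f'(t) = -3t^2 + (3/2)t + 9 = 0 at t = -3/2, 2.
f''(t) = -6t + 3/2. f''(-3/2) = 21/2 > 0 ⇒ local minimum; f''(2) = -21/2 < 0 ⇒ local maximum.
Thus f has its local maximum at t = 2, with value 12.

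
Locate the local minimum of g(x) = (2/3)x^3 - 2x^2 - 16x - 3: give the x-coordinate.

g'(x) = 2x^2 - 4x - 16 = 0 at x = -2, 4.
Second-derivative test with g''(x) = 4x - 4: g''(-2) = -12 < 0 ⇒ local maximum; g''(4) = 12 > 0 ⇒ local minimum.
The local minimum is g(4) = -169/3.

4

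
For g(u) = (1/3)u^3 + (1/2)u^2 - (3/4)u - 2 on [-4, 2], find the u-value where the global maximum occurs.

g'(u) = u^2 + u - 3/4, which vanishes at u = -3/2 and u = 1/2.
Candidates: g(-4) = -37/3,  g(-3/2) = -7/8,  g(1/2) = -53/24,  g(2) = 7/6.
The maximum over the interval is 7/6, attained at u = 2.

2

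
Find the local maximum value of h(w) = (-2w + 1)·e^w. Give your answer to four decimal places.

h'(w) = (-2)·e^w + (-2w + 1)·1·e^w = (-2w - 1)·e^w. Since e^w > 0, the only critical point is w = -1/2.
h''(-1/2) has the same sign as -2 < 0, so this is a local maximum.
h(-1/2) = (2)·e^(-1/2) ≈ 1.2131.

1.2131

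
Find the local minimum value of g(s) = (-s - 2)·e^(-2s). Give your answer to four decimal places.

-10.0428

Differentiating with the product rule gives g'(s) = (2s + 3)·e^(-2s). Since e^(-2s) > 0, the only critical point is s = -3/2.
g''(-3/2) has the same sign as 2 > 0, so this is a local minimum.
g(-3/2) = (-1/2)·e^(3) ≈ -10.0428.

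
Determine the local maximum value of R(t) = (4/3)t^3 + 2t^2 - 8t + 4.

52/3

R'(t) = 4t^2 + 4t - 8. Setting R'(t) = 0 gives t ∈ {-2, 1}.
Since R''(t) = 8t + 4, we get R''(-2) = -12 < 0 ⇒ local maximum; R''(1) = 12 > 0 ⇒ local minimum.
The local maximum is R(-2) = 52/3.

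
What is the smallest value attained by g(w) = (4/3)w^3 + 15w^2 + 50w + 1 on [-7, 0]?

-214/3

g'(w) = 4w^2 + 30w + 50, which vanishes at w = -5 and w = -5/2.
Compare values at every candidate in [-7, 0]: g(-7) = -214/3; g(-5) = -122/3; g(-5/2) = -613/12; g(0) = 1.
So the minimum is g(-7) = -214/3.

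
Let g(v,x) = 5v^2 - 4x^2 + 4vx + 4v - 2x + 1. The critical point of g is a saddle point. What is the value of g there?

7/8

∂g/∂v = 10v + 4x + 4 = 0 and ∂g/∂x = 4v - 8x - 2 = 0, so (v, x) = (-1/4, -3/8).
The Hessian has g_{vv} = 10, g_{xx} = -8, g_{vx} = 4, giving D = -96 < 0, so the point is a saddle point.
g(-1/4, -3/8) = 7/8.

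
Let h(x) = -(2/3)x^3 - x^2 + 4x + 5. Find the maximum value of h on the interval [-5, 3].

h'(x) = -2x^2 - 2x + 4, which vanishes at x = -2 and x = 1.
Evaluating at the critical points and endpoints: h(-5) = 130/3,  h(-2) = -5/3,  h(1) = 22/3,  h(3) = -10.
Hence the absolute maximum is 130/3 at x = -5.

130/3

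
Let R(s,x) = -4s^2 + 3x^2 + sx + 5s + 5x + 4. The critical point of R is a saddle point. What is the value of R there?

∂R/∂s = -8s + x + 5 = 0 and ∂R/∂x = s + 6x + 5 = 0, so (s, x) = (25/49, -45/49).
The Hessian has R_{ss} = -8, R_{xx} = 6, R_{sx} = 1, giving D = -49 < 0, so the point is a saddle point.
R(25/49, -45/49) = 146/49.

146/49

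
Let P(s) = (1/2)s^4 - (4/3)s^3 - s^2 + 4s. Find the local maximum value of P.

P'(s) = 2s^3 - 4s^2 - 2s + 4. Setting P'(s) = 0 gives s ∈ {-1, 1, 2}.
Since P''(s) = 6s^2 - 8s - 2, we get P''(-1) = 12 > 0 ⇒ local minimum; P''(1) = -4 < 0 ⇒ local maximum; P''(2) = 6 > 0 ⇒ local minimum.
So the local maximum value is P(1) = 13/6.

13/6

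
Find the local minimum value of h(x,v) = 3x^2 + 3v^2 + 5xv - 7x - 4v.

-5

∂h/∂x = 6x + 5v - 7 = 0 and ∂h/∂v = 5x + 6v - 4 = 0, so (x, v) = (2, -1).
The Hessian has h_{xx} = 6, h_{vv} = 6, h_{xv} = 5, giving D = 11 > 0 with h_{xx} > 0, so the point is a local minimum.
h(2, -1) = -5.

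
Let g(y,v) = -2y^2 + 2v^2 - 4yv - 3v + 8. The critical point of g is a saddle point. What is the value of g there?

119/16

∂g/∂y = -4y - 4v = 0 and ∂g/∂v = -4y + 4v - 3 = 0, so (y, v) = (-3/8, 3/8).
The Hessian has g_{yy} = -4, g_{vv} = 4, g_{yv} = -4, giving D = -32 < 0, so the point is a saddle point.
g(-3/8, 3/8) = 119/16.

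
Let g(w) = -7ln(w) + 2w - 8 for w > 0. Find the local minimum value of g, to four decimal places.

-9.7693

g'(w) = -7/w + 2 = 0 gives w = 7/2.
g''(w) = 7/w², which is positive for w > 0, so this is a local minimum.
g(7/2) = -7·ln(7/2) + 7 - 8 ≈ -9.7693.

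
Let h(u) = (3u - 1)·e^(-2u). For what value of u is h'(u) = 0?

Differentiating with the product rule gives h'(u) = (-6u + 5)·e^(-2u). Since e^(-2u) > 0, the only critical point is u = 5/6.
h''(5/6) has the same sign as -6 < 0, so this is a local maximum.
h(5/6) = (3/2)·e^(-5/3) ≈ 0.2833.

5/6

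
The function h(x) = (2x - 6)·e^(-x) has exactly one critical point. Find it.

By the product rule, h'(x) = (-2x + 8)·e^(-x). Since e^(-x) > 0, the only critical point is x = 4.
h''(4) has the same sign as -2 < 0, so this is a local maximum.
h(4) = (2)·e^(-4) ≈ 0.0366.

4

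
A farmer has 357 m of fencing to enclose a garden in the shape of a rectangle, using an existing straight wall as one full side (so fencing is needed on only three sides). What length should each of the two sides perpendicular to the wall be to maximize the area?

Let the sides perpendicular to the wall have length x and the parallel side y, so 2x + y = 357 and the area is A = xy = x(357 − 2x).
A'(x) = 357 − 4x = 0 gives x = 357/4, and A''(x) = −4 < 0 confirms a maximum.
Then y = 357 − 2·357/4 = 357/2 and A = 127449/8.

357/4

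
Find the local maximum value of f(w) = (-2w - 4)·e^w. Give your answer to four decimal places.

f'(w) = (-2)·e^w + (-2w - 4)·1·e^w = (-2w - 6)·e^w. Since e^w > 0, the only critical point is w = -3.
f''(-3) has the same sign as -2 < 0, so this is a local maximum.
f(-3) = (2)·e^(-3) ≈ 0.0996.

0.0996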